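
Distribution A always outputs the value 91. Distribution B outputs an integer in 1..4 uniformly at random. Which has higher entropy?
B

A is deterministic, so H(A) = 0. B is uniform over 4 outcomes, so H(B) = log₂(4) = 2.000 bits. Any distribution with genuine randomness has higher entropy than a deterministic one.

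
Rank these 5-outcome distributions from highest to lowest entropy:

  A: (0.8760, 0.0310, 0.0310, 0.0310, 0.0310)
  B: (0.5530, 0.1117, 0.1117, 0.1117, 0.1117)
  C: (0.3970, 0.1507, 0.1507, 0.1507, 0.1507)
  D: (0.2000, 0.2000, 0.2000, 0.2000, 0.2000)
D > C > B > A

Key insight: Entropy is maximized by uniform distributions and minimized by concentrated distributions.

Entropies:
  H(A) = 0.7888 bits
  H(B) = 1.8859 bits
  H(C) = 2.1752 bits
  H(D) = 2.3219 bits

Ranking: D > C > B > A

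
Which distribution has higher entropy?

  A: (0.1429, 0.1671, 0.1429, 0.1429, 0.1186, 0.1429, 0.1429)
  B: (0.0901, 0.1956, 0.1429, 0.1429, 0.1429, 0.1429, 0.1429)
A

Both distributions are close to uniform, making this a harder comparison.

H(A) = 2.8014 bits
H(B) = 2.7785 bits

The distribution closer to uniform has higher entropy.
Answer: A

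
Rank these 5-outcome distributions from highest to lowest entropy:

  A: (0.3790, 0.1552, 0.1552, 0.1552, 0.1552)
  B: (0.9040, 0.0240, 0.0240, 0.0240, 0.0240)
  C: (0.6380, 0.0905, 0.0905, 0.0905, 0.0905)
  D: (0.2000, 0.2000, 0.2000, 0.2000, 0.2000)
D > A > C > B

Key insight: Entropy is maximized by uniform distributions and minimized by concentrated distributions.

Entropies:
  H(A) = 2.1993 bits
  H(B) = 0.6482 bits
  H(C) = 1.6683 bits
  H(D) = 2.3219 bits

Ranking: D > A > C > B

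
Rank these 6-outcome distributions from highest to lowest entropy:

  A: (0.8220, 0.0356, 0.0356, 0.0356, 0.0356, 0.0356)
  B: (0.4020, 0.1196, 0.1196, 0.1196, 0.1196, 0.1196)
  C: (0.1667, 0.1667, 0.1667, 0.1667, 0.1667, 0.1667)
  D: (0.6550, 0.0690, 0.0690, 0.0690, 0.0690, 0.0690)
C > B > D > A

Key insight: Entropy is maximized by uniform distributions and minimized by concentrated distributions.

Entropies:
  H(A) = 1.0890 bits
  H(B) = 2.3606 bits
  H(C) = 2.5850 bits
  H(D) = 1.7306 bits

Ranking: C > B > D > A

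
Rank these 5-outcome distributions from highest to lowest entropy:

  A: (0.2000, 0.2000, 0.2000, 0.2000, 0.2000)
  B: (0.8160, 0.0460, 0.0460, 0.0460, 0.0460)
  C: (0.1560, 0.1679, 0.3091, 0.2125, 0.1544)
A > C > B

Key insight: Entropy is maximized by uniform distributions and minimized by concentrated distributions.

- Uniform distributions have maximum entropy log₂(5) = 2.3219 bits
- The more "peaked" or concentrated a distribution, the lower its entropy

Entropies:
  H(A) = 2.3219 bits
  H(B) = 1.0567 bits
  H(C) = 2.2650 bits

Ranking: A > C > B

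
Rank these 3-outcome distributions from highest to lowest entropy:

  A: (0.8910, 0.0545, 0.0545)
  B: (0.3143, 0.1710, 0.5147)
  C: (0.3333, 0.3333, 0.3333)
C > B > A

Key insight: Entropy is maximized by uniform distributions and minimized by concentrated distributions.

- Uniform distributions have maximum entropy log₂(3) = 1.5850 bits
- The more "peaked" or concentrated a distribution, the lower its entropy

Entropies:
  H(A) = 0.6059 bits
  H(B) = 1.4537 bits
  H(C) = 1.5850 bits

Ranking: C > B > A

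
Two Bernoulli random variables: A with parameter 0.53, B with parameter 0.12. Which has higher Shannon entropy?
A

For binary distributions, entropy is maximized at p=0.5 and decreases as p moves toward 0 or 1.

H(A) = H(0.53) = 0.9974 bits
H(B) = H(0.12) = 0.5294 bits

Distribution A (p=0.53) is closer to uniform (p=0.5), so it has higher entropy.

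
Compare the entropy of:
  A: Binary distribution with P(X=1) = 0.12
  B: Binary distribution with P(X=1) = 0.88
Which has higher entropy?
Equal

For binary distributions, entropy is maximized at p=0.5 and decreases as p moves toward 0 or 1.

H(A) = H(0.12) = 0.5294 bits
H(B) = H(0.88) = 0.5294 bits

Both distributions are equally far from uniform (|0.12-0.5| = |0.88-0.5|), so they have the same entropy.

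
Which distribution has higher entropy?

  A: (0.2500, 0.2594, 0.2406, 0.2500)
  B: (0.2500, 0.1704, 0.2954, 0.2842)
A

Both distributions are close to uniform, making this a harder comparison.

H(A) = 1.9995 bits
H(B) = 1.9705 bits

The distribution closer to uniform has higher entropy.
Answer: A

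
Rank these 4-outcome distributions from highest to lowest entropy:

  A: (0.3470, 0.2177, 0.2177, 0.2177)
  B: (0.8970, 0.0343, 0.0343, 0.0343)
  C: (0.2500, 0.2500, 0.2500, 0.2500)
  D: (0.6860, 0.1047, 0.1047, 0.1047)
C > A > D > B

Key insight: Entropy is maximized by uniform distributions and minimized by concentrated distributions.

Entropies:
  H(A) = 1.9663 bits
  H(B) = 0.6417 bits
  H(C) = 2.0000 bits
  H(D) = 1.3954 bits

Ranking: C > A > D > B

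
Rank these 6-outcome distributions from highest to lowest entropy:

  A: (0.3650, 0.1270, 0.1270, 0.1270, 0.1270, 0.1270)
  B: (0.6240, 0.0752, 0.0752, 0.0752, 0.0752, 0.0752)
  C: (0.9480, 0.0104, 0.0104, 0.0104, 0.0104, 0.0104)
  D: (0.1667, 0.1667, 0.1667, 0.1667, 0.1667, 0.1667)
D > A > B > C

Key insight: Entropy is maximized by uniform distributions and minimized by concentrated distributions.

Entropies:
  H(A) = 2.4212 bits
  H(B) = 1.8282 bits
  H(C) = 0.4156 bits
  H(D) = 2.5850 bits

Ranking: D > A > B > C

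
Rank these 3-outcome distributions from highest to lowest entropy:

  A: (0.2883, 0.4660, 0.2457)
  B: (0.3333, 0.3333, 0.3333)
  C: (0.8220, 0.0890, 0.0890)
B > A > C

Key insight: Entropy is maximized by uniform distributions and minimized by concentrated distributions.

- Uniform distributions have maximum entropy log₂(3) = 1.5850 bits
- The more "peaked" or concentrated a distribution, the lower its entropy

Entropies:
  H(A) = 1.5282 bits
  H(B) = 1.5850 bits
  H(C) = 0.8537 bits

Ranking: B > A > C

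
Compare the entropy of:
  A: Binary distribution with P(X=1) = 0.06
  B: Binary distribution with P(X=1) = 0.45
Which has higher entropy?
B

For binary distributions, entropy is maximized at p=0.5 and decreases as p moves toward 0 or 1.

H(A) = H(0.06) = 0.3274 bits
H(B) = H(0.45) = 0.9928 bits

Distribution B (p=0.45) is closer to uniform (p=0.5), so it has higher entropy.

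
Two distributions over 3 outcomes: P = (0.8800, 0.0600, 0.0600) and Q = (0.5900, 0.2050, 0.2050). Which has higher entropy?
Q

P is highly concentrated on one outcome (88%), making it nearly deterministic. Q spreads its mass more evenly (max 59%). The more spread-out distribution has higher entropy: H(P) ≈ 0.649 bits, H(Q) ≈ 1.387 bits.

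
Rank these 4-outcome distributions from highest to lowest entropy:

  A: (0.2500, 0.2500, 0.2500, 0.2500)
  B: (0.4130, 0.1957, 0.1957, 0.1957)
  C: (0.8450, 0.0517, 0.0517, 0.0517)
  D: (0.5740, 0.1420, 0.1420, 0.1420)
A > B > D > C

Key insight: Entropy is maximized by uniform distributions and minimized by concentrated distributions.

Entropies:
  H(A) = 2.0000 bits
  H(B) = 1.9084 bits
  H(C) = 0.8679 bits
  H(D) = 1.6593 bits

Ranking: A > B > D > C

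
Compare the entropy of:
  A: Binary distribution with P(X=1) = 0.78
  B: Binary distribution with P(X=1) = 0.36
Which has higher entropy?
B

For binary distributions, entropy is maximized at p=0.5 and decreases as p moves toward 0 or 1.

H(A) = H(0.78) = 0.7602 bits
H(B) = H(0.36) = 0.9427 bits

Distribution B (p=0.36) is closer to uniform (p=0.5), so it has higher entropy.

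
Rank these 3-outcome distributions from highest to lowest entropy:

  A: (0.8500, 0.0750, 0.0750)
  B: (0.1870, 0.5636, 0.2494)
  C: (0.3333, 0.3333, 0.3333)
C > B > A

Key insight: Entropy is maximized by uniform distributions and minimized by concentrated distributions.

- Uniform distributions have maximum entropy log₂(3) = 1.5850 bits
- The more "peaked" or concentrated a distribution, the lower its entropy

Entropies:
  H(A) = 0.7598 bits
  H(B) = 1.4182 bits
  H(C) = 1.5850 bits

Ranking: C > B > A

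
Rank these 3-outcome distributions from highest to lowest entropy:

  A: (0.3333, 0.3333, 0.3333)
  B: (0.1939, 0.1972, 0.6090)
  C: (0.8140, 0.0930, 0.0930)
A > B > C

Key insight: Entropy is maximized by uniform distributions and minimized by concentrated distributions.

- Uniform distributions have maximum entropy log₂(3) = 1.5850 bits
- The more "peaked" or concentrated a distribution, the lower its entropy

Entropies:
  H(A) = 1.5850 bits
  H(B) = 1.3565 bits
  H(C) = 0.8790 bits

Ranking: A > B > C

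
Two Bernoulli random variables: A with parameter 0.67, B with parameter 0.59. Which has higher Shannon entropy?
B

For binary distributions, entropy is maximized at p=0.5 and decreases as p moves toward 0 or 1.

H(A) = H(0.67) = 0.9149 bits
H(B) = H(0.59) = 0.9765 bits

Distribution B (p=0.59) is closer to uniform (p=0.5), so it has higher entropy.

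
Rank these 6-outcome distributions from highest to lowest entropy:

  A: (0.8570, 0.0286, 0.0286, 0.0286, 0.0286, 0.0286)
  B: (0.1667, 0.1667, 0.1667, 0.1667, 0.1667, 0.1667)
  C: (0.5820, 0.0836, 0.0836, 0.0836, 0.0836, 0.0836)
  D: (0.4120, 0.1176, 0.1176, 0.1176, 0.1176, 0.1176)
B > D > C > A

Key insight: Entropy is maximized by uniform distributions and minimized by concentrated distributions.

Entropies:
  H(A) = 0.9241 bits
  H(B) = 2.5850 bits
  H(C) = 1.9511 bits
  H(D) = 2.3428 bits

Ranking: B > D > C > A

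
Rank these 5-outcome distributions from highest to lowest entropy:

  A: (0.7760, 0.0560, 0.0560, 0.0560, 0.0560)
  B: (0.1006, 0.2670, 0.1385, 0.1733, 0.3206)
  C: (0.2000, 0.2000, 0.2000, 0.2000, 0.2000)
C > B > A

Key insight: Entropy is maximized by uniform distributions and minimized by concentrated distributions.

- Uniform distributions have maximum entropy log₂(5) = 2.3219 bits
- The more "peaked" or concentrated a distribution, the lower its entropy

Entropies:
  H(A) = 1.2154 bits
  H(B) = 2.2014 bits
  H(C) = 2.3219 bits

Ranking: C > B > A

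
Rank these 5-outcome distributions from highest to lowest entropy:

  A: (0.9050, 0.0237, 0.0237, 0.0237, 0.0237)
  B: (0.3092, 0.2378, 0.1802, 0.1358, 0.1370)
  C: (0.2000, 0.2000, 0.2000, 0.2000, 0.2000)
C > B > A

Key insight: Entropy is maximized by uniform distributions and minimized by concentrated distributions.

- Uniform distributions have maximum entropy log₂(5) = 2.3219 bits
- The more "peaked" or concentrated a distribution, the lower its entropy

Entropies:
  H(A) = 0.6429 bits
  H(B) = 2.2459 bits
  H(C) = 2.3219 bits

Ranking: C > B > A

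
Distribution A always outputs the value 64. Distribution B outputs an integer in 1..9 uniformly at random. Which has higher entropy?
B

A is deterministic, so H(A) = 0. B is uniform over 9 outcomes, so H(B) = log₂(9) = 3.170 bits. Any distribution with genuine randomness has higher entropy than a deterministic one.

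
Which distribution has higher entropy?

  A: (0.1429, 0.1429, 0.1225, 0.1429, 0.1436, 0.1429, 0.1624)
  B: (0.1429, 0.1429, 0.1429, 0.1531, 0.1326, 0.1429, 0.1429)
B

Both distributions are close to uniform, making this a harder comparison.

H(A) = 2.8033 bits
H(B) = 2.8063 bits

The distribution closer to uniform has higher entropy.
Answer: B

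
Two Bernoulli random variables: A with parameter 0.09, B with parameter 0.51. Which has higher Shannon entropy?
B

For binary distributions, entropy is maximized at p=0.5 and decreases as p moves toward 0 or 1.

H(A) = H(0.09) = 0.4365 bits
H(B) = H(0.51) = 0.9997 bits

Distribution B (p=0.51) is closer to uniform (p=0.5), so it has higher entropy.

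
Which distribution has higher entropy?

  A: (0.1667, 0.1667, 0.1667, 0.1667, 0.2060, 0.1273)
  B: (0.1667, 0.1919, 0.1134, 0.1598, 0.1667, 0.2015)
A

Both distributions are close to uniform, making this a harder comparison.

H(A) = 2.5714 bits
H(B) = 2.5634 bits

The distribution closer to uniform has higher entropy.
Answer: A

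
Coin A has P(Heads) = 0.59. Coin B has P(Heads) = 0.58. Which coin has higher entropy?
B

For binary distributions, entropy is maximized at p=0.5 and decreases as p moves toward 0 or 1.

H(A) = H(0.59) = 0.9765 bits
H(B) = H(0.58) = 0.9815 bits

Distribution B (p=0.58) is closer to uniform (p=0.5), so it has higher entropy.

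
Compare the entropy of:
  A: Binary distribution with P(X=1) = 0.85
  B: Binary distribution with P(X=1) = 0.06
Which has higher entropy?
A

For binary distributions, entropy is maximized at p=0.5 and decreases as p moves toward 0 or 1.

H(A) = H(0.85) = 0.6098 bits
H(B) = H(0.06) = 0.3274 bits

Distribution A (p=0.85) is closer to uniform (p=0.5), so it has higher entropy.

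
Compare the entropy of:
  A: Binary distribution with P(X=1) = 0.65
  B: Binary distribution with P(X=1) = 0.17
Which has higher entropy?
A

For binary distributions, entropy is maximized at p=0.5 and decreases as p moves toward 0 or 1.

H(A) = H(0.65) = 0.9341 bits
H(B) = H(0.17) = 0.6577 bits

Distribution A (p=0.65) is closer to uniform (p=0.5), so it has higher entropy.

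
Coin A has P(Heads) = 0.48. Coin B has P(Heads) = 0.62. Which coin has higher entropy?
A

For binary distributions, entropy is maximized at p=0.5 and decreases as p moves toward 0 or 1.

H(A) = H(0.48) = 0.9988 bits
H(B) = H(0.62) = 0.9580 bits

Distribution A (p=0.48) is closer to uniform (p=0.5), so it has higher entropy.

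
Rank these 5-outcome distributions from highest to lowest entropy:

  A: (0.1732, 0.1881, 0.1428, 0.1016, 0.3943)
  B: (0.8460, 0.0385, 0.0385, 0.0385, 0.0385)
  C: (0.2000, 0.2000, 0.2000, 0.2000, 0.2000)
C > A > B

Key insight: Entropy is maximized by uniform distributions and minimized by concentrated distributions.

- Uniform distributions have maximum entropy log₂(5) = 2.3219 bits
- The more "peaked" or concentrated a distribution, the lower its entropy

Entropies:
  H(A) = 2.1570 bits
  H(B) = 0.9278 bits
  H(C) = 2.3219 bits

Ranking: C > A > B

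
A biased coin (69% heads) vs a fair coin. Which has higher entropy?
Fair coin

The fair coin is uniform (p=0.5), maximizing binary entropy at 1 bit. The biased coin has H(0.69) ≈ 0.893 bits — its outcome is more predictable, so its entropy is lower.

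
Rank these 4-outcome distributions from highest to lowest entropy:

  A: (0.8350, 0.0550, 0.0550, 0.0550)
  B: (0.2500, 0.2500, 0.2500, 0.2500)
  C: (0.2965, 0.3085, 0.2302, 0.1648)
B > C > A

Key insight: Entropy is maximized by uniform distributions and minimized by concentrated distributions.

- Uniform distributions have maximum entropy log₂(4) = 2.0000 bits
- The more "peaked" or concentrated a distribution, the lower its entropy

Entropies:
  H(A) = 0.9077 bits
  H(B) = 2.0000 bits
  H(C) = 1.9600 bits

Ranking: B > C > A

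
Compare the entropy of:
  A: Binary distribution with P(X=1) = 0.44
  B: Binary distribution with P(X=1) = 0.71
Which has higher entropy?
A

For binary distributions, entropy is maximized at p=0.5 and decreases as p moves toward 0 or 1.

H(A) = H(0.44) = 0.9896 bits
H(B) = H(0.71) = 0.8687 bits

Distribution A (p=0.44) is closer to uniform (p=0.5), so it has higher entropy.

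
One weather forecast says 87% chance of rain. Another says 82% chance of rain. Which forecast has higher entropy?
82% forecast

Treat each forecast as a Bernoulli distribution. Binary entropy is maximized at p=0.5 and falls off symmetrically toward 0 or 1. The 82% forecast is closer to 50%, so it is more uncertain. H(87%) ≈ 0.557 bits, H(82%) ≈ 0.680 bits.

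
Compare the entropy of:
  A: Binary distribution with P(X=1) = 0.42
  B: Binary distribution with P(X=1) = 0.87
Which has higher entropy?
A

For binary distributions, entropy is maximized at p=0.5 and decreases as p moves toward 0 or 1.

H(A) = H(0.42) = 0.9815 bits
H(B) = H(0.87) = 0.5574 bits

Distribution A (p=0.42) is closer to uniform (p=0.5), so it has higher entropy.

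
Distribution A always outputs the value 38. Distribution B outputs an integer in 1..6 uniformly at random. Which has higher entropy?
B

A is deterministic, so H(A) = 0. B is uniform over 6 outcomes, so H(B) = log₂(6) = 2.585 bits. Any distribution with genuine randomness has higher entropy than a deterministic one.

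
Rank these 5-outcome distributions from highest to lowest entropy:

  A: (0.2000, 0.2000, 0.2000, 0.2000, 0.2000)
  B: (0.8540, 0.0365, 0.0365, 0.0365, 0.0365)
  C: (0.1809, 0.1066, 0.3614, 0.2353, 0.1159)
A > C > B

Key insight: Entropy is maximized by uniform distributions and minimized by concentrated distributions.

- Uniform distributions have maximum entropy log₂(5) = 2.3219 bits
- The more "peaked" or concentrated a distribution, the lower its entropy

Entropies:
  H(A) = 2.3219 bits
  H(B) = 0.8917 bits
  H(C) = 2.1726 bits

Ranking: A > C > B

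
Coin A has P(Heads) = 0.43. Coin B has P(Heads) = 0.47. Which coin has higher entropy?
B

For binary distributions, entropy is maximized at p=0.5 and decreases as p moves toward 0 or 1.

H(A) = H(0.43) = 0.9858 bits
H(B) = H(0.47) = 0.9974 bits

Distribution B (p=0.47) is closer to uniform (p=0.5), so it has higher entropy.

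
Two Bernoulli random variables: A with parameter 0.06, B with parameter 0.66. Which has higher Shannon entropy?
B

For binary distributions, entropy is maximized at p=0.5 and decreases as p moves toward 0 or 1.

H(A) = H(0.06) = 0.3274 bits
H(B) = H(0.66) = 0.9248 bits

Distribution B (p=0.66) is closer to uniform (p=0.5), so it has higher entropy.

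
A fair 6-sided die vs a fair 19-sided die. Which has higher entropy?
19-sided die

Both are uniform distributions; for uniform over n outcomes, H = log₂(n). H(6-sided) = log₂(6) = 2.585 bits and H(19-sided) = log₂(19) = 4.248 bits. More outcomes in a uniform distribution means higher entropy.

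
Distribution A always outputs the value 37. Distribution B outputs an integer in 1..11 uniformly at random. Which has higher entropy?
B

A is deterministic, so H(A) = 0. B is uniform over 11 outcomes, so H(B) = log₂(11) = 3.459 bits. Any distribution with genuine randomness has higher entropy than a deterministic one.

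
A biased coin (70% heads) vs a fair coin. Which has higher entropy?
Fair coin

The fair coin is uniform (p=0.5), maximizing binary entropy at 1 bit. The biased coin has H(0.70) ≈ 0.881 bits — its outcome is more predictable, so its entropy is lower.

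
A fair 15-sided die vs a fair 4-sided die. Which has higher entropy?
15-sided die

Both are uniform distributions; for uniform over n outcomes, H = log₂(n). H(15-sided) = log₂(15) = 3.907 bits and H(4-sided) = log₂(4) = 2.000 bits. More outcomes in a uniform distribution means higher entropy.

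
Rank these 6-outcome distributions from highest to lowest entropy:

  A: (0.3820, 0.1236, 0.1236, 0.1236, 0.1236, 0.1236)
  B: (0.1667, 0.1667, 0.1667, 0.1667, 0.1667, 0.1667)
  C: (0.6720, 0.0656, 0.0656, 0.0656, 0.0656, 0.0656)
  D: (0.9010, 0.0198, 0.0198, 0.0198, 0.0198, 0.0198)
B > A > C > D

Key insight: Entropy is maximized by uniform distributions and minimized by concentrated distributions.

Entropies:
  H(A) = 2.3944 bits
  H(B) = 2.5850 bits
  H(C) = 1.6745 bits
  H(D) = 0.6957 bits

Ranking: B > A > C > D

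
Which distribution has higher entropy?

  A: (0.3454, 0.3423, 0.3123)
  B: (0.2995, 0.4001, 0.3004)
A

Both distributions are close to uniform, making this a harder comparison.

H(A) = 1.5835 bits
H(B) = 1.5709 bits

The distribution closer to uniform has higher entropy.
Answer: A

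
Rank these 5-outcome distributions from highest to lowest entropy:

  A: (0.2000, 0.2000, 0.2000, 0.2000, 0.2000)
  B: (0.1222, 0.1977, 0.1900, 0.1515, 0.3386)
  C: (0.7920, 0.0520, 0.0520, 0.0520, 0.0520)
A > B > C

Key insight: Entropy is maximized by uniform distributions and minimized by concentrated distributions.

- Uniform distributions have maximum entropy log₂(5) = 2.3219 bits
- The more "peaked" or concentrated a distribution, the lower its entropy

Entropies:
  H(A) = 2.3219 bits
  H(B) = 2.2296 bits
  H(C) = 1.1536 bits

Ranking: A > B > C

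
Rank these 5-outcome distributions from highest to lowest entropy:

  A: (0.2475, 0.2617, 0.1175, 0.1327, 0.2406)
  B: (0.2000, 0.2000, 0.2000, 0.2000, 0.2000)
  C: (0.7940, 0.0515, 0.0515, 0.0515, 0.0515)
B > A > C

Key insight: Entropy is maximized by uniform distributions and minimized by concentrated distributions.

- Uniform distributions have maximum entropy log₂(5) = 2.3219 bits
- The more "peaked" or concentrated a distribution, the lower its entropy

Entropies:
  H(A) = 2.2488 bits
  H(B) = 2.3219 bits
  H(C) = 1.1458 bits

Ranking: B > A > C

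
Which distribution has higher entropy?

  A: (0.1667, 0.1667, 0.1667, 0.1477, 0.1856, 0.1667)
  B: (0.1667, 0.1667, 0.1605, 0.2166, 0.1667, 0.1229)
A

Both distributions are close to uniform, making this a harder comparison.

H(A) = 2.5818 bits
H(B) = 2.5658 bits

The distribution closer to uniform has higher entropy.
Answer: A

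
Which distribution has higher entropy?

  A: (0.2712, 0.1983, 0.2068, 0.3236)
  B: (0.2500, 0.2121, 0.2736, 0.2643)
B

Both distributions are close to uniform, making this a harder comparison.

H(A) = 1.9704 bits
H(B) = 1.9935 bits

The distribution closer to uniform has higher entropy.
Answer: B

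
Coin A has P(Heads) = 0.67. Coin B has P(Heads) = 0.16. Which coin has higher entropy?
A

For binary distributions, entropy is maximized at p=0.5 and decreases as p moves toward 0 or 1.

H(A) = H(0.67) = 0.9149 bits
H(B) = H(0.16) = 0.6343 bits

Distribution A (p=0.67) is closer to uniform (p=0.5), so it has higher entropy.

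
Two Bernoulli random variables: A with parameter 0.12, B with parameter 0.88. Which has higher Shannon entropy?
Equal

For binary distributions, entropy is maximized at p=0.5 and decreases as p moves toward 0 or 1.

H(A) = H(0.12) = 0.5294 bits
H(B) = H(0.88) = 0.5294 bits

Both distributions are equally far from uniform (|0.12-0.5| = |0.88-0.5|), so they have the same entropy.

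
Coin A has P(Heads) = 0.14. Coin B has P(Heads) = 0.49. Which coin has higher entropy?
B

For binary distributions, entropy is maximized at p=0.5 and decreases as p moves toward 0 or 1.

H(A) = H(0.14) = 0.5842 bits
H(B) = H(0.49) = 0.9997 bits

Distribution B (p=0.49) is closer to uniform (p=0.5), so it has higher entropy.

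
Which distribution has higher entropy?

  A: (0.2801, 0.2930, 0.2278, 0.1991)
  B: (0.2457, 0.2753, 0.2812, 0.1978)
B

Both distributions are close to uniform, making this a harder comparison.

H(A) = 1.9829 bits
H(B) = 1.9870 bits

The distribution closer to uniform has higher entropy.
Answer: B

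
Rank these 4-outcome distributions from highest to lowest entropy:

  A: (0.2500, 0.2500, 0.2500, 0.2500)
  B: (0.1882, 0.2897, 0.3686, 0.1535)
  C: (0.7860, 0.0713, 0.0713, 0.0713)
A > B > C

Key insight: Entropy is maximized by uniform distributions and minimized by concentrated distributions.

- Uniform distributions have maximum entropy log₂(4) = 2.0000 bits
- The more "peaked" or concentrated a distribution, the lower its entropy

Entropies:
  H(A) = 2.0000 bits
  H(B) = 1.9171 bits
  H(C) = 1.0882 bits

Ranking: A > B > C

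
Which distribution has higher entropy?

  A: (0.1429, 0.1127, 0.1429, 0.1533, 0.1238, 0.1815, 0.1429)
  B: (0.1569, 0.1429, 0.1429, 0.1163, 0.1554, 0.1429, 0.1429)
B

Both distributions are close to uniform, making this a harder comparison.

H(A) = 2.7930 bits
H(B) = 2.8018 bits

The distribution closer to uniform has higher entropy.
Answer: B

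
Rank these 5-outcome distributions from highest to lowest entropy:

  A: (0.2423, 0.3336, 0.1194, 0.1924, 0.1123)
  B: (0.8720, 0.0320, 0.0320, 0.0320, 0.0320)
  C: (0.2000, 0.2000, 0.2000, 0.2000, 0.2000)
C > A > B

Key insight: Entropy is maximized by uniform distributions and minimized by concentrated distributions.

- Uniform distributions have maximum entropy log₂(5) = 2.3219 bits
- The more "peaked" or concentrated a distribution, the lower its entropy

Entropies:
  H(A) = 2.2017 bits
  H(B) = 0.8079 bits
  H(C) = 2.3219 bits

Ranking: C > A > B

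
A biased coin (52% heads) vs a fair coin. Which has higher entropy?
Fair coin

The fair coin is uniform (p=0.5), maximizing binary entropy at 1 bit. The biased coin has H(0.52) ≈ 0.999 bits — its outcome is more predictable, so its entropy is lower.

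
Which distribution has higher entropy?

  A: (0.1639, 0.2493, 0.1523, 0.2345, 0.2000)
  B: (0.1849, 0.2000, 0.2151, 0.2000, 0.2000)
B

Both distributions are close to uniform, making this a harder comparison.

H(A) = 2.2958 bits
H(B) = 2.3203 bits

The distribution closer to uniform has higher entropy.
Answer: B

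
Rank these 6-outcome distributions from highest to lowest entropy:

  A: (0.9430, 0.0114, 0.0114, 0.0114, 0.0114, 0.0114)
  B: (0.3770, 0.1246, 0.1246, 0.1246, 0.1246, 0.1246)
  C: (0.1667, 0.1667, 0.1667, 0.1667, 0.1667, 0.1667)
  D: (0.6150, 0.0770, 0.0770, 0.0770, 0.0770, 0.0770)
C > B > D > A

Key insight: Entropy is maximized by uniform distributions and minimized by concentrated distributions.

Entropies:
  H(A) = 0.4478 bits
  H(B) = 2.4025 bits
  H(C) = 2.5850 bits
  H(D) = 1.8554 bits

Ranking: C > B > D > A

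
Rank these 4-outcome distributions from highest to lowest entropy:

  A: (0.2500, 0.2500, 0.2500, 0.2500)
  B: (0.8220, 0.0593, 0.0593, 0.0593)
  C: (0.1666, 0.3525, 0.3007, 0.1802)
A > C > B

Key insight: Entropy is maximized by uniform distributions and minimized by concentrated distributions.

- Uniform distributions have maximum entropy log₂(4) = 2.0000 bits
- The more "peaked" or concentrated a distribution, the lower its entropy

Entropies:
  H(A) = 2.0000 bits
  H(B) = 0.9578 bits
  H(C) = 1.9278 bits

Ranking: A > C > B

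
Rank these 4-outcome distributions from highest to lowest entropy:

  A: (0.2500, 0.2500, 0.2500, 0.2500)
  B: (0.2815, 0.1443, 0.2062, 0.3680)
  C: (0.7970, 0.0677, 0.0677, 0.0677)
A > B > C

Key insight: Entropy is maximized by uniform distributions and minimized by concentrated distributions.

- Uniform distributions have maximum entropy log₂(4) = 2.0000 bits
- The more "peaked" or concentrated a distribution, the lower its entropy

Entropies:
  H(A) = 2.0000 bits
  H(B) = 1.9182 bits
  H(C) = 1.0496 bits

Ranking: A > B > C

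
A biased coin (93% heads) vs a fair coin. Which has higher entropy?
Fair coin

The fair coin is uniform (p=0.5), maximizing binary entropy at 1 bit. The biased coin has H(0.93) ≈ 0.366 bits — its outcome is more predictable, so its entropy is lower.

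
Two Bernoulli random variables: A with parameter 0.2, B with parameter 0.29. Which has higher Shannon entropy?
B

For binary distributions, entropy is maximized at p=0.5 and decreases as p moves toward 0 or 1.

H(A) = H(0.2) = 0.7219 bits
H(B) = H(0.29) = 0.8687 bits

Distribution B (p=0.29) is closer to uniform (p=0.5), so it has higher entropy.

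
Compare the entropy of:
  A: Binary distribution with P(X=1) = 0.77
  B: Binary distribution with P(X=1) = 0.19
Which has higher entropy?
A

For binary distributions, entropy is maximized at p=0.5 and decreases as p moves toward 0 or 1.

H(A) = H(0.77) = 0.7780 bits
H(B) = H(0.19) = 0.7015 bits

Distribution A (p=0.77) is closer to uniform (p=0.5), so it has higher entropy.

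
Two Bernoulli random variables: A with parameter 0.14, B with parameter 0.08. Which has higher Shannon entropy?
A

For binary distributions, entropy is maximized at p=0.5 and decreases as p moves toward 0 or 1.

H(A) = H(0.14) = 0.5842 bits
H(B) = H(0.08) = 0.4022 bits

Distribution A (p=0.14) is closer to uniform (p=0.5), so it has higher entropy.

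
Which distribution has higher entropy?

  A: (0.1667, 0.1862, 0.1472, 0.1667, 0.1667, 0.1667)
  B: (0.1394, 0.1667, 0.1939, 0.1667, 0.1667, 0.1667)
A

Both distributions are close to uniform, making this a harder comparison.

H(A) = 2.5817 bits
H(B) = 2.5785 bits

The distribution closer to uniform has higher entropy.
Answer: A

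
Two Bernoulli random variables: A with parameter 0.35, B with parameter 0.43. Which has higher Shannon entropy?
B

For binary distributions, entropy is maximized at p=0.5 and decreases as p moves toward 0 or 1.

H(A) = H(0.35) = 0.9341 bits
H(B) = H(0.43) = 0.9858 bits

Distribution B (p=0.43) is closer to uniform (p=0.5), so it has higher entropy.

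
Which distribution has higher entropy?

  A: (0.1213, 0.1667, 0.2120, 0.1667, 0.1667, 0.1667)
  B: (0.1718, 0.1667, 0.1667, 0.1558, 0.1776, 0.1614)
B

Both distributions are close to uniform, making this a harder comparison.

H(A) = 2.5669 bits
H(B) = 2.5837 bits

The distribution closer to uniform has higher entropy.
Answer: B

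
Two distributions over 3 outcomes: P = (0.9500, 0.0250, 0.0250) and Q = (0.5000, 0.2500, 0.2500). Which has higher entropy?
Q

P is highly concentrated on one outcome (95%), making it nearly deterministic. Q spreads its mass more evenly (max 50%). The more spread-out distribution has higher entropy: H(P) ≈ 0.336 bits, H(Q) ≈ 1.500 bits.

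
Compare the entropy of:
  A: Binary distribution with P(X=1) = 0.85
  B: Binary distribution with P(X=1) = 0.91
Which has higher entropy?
A

For binary distributions, entropy is maximized at p=0.5 and decreases as p moves toward 0 or 1.

H(A) = H(0.85) = 0.6098 bits
H(B) = H(0.91) = 0.4365 bits

Distribution A (p=0.85) is closer to uniform (p=0.5), so it has higher entropy.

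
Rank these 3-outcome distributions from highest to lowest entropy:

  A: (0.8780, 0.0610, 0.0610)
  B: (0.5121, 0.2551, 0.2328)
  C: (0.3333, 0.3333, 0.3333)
C > B > A

Key insight: Entropy is maximized by uniform distributions and minimized by concentrated distributions.

- Uniform distributions have maximum entropy log₂(3) = 1.5850 bits
- The more "peaked" or concentrated a distribution, the lower its entropy

Entropies:
  H(A) = 0.6571 bits
  H(B) = 1.4868 bits
  H(C) = 1.5850 bits

Ranking: C > B > A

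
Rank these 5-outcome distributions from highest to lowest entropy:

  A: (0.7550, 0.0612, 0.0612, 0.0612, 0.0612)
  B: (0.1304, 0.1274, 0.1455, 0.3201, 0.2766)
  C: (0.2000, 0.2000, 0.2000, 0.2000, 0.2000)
C > B > A

Key insight: Entropy is maximized by uniform distributions and minimized by concentrated distributions.

- Uniform distributions have maximum entropy log₂(5) = 2.3219 bits
- The more "peaked" or concentrated a distribution, the lower its entropy

Entropies:
  H(A) = 1.2933 bits
  H(B) = 2.2055 bits
  H(C) = 2.3219 bits

Ranking: C > B > A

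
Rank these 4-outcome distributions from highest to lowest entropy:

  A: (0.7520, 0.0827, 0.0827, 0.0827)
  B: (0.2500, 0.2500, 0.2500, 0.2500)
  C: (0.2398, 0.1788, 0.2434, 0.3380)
B > C > A

Key insight: Entropy is maximized by uniform distributions and minimized by concentrated distributions.

- Uniform distributions have maximum entropy log₂(4) = 2.0000 bits
- The more "peaked" or concentrated a distribution, the lower its entropy

Entropies:
  H(A) = 1.2012 bits
  H(B) = 2.0000 bits
  H(C) = 1.9632 bits

Ranking: B > C > A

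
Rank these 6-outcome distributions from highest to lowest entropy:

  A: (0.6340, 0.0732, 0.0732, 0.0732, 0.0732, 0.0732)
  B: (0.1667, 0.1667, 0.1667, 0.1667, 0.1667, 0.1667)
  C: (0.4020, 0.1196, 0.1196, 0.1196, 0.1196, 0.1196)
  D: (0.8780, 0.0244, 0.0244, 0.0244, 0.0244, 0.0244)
B > C > A > D

Key insight: Entropy is maximized by uniform distributions and minimized by concentrated distributions.

Entropies:
  H(A) = 1.7974 bits
  H(B) = 2.5850 bits
  H(C) = 2.3606 bits
  H(D) = 0.8184 bits

Ranking: B > C > A > D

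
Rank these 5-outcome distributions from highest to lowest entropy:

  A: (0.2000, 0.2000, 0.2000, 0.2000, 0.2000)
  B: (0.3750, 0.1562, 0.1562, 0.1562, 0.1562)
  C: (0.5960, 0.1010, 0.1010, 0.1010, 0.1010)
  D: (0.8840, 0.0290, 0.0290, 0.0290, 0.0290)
A > B > C > D

Key insight: Entropy is maximized by uniform distributions and minimized by concentrated distributions.

Entropies:
  H(A) = 2.3219 bits
  H(B) = 2.2044 bits
  H(C) = 1.7812 bits
  H(D) = 0.7498 bits

Ranking: A > B > C > D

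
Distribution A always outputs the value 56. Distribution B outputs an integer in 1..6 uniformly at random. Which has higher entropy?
B

A is deterministic, so H(A) = 0. B is uniform over 6 outcomes, so H(B) = log₂(6) = 2.585 bits. Any distribution with genuine randomness has higher entropy than a deterministic one.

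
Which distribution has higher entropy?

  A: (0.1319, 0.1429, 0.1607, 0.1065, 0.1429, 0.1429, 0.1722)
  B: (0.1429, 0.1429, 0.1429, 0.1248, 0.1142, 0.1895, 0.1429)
A

Both distributions are close to uniform, making this a harder comparison.

H(A) = 2.7938 bits
H(B) = 2.7912 bits

The distribution closer to uniform has higher entropy.
Answer: A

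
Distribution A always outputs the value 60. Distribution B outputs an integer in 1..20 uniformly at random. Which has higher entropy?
B

A is deterministic, so H(A) = 0. B is uniform over 20 outcomes, so H(B) = log₂(20) = 4.322 bits. Any distribution with genuine randomness has higher entropy than a deterministic one.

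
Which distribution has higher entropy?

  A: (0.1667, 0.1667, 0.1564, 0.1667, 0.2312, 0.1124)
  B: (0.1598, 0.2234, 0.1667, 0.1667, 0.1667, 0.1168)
B

Both distributions are close to uniform, making this a harder comparison.

H(A) = 2.5540 bits
H(B) = 2.5601 bits

The distribution closer to uniform has higher entropy.
Answer: B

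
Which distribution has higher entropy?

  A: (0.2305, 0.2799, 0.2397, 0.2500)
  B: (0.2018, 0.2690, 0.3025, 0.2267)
A

Both distributions are close to uniform, making this a harder comparison.

H(A) = 1.9961 bits
H(B) = 1.9828 bits

The distribution closer to uniform has higher entropy.
Answer: A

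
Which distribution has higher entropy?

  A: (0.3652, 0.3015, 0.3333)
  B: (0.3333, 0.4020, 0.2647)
A

Both distributions are close to uniform, making this a harder comparison.

H(A) = 1.5806 bits
H(B) = 1.5644 bits

The distribution closer to uniform has higher entropy.
Answer: A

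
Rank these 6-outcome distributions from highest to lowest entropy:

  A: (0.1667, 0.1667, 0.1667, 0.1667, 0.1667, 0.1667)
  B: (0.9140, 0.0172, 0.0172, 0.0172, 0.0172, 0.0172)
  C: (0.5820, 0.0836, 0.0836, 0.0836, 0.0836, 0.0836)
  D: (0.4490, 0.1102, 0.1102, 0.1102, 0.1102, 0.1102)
A > D > C > B

Key insight: Entropy is maximized by uniform distributions and minimized by concentrated distributions.

Entropies:
  H(A) = 2.5850 bits
  H(B) = 0.6227 bits
  H(C) = 1.9511 bits
  H(D) = 2.2719 bits

Ranking: A > D > C > B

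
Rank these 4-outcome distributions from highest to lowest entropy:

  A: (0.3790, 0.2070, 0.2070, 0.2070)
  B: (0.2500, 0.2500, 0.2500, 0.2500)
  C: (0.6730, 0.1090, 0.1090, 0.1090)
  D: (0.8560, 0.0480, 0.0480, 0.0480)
B > A > C > D

Key insight: Entropy is maximized by uniform distributions and minimized by concentrated distributions.

Entropies:
  H(A) = 1.9416 bits
  H(B) = 2.0000 bits
  H(C) = 1.4301 bits
  H(D) = 0.8229 bits

Ranking: B > A > C > D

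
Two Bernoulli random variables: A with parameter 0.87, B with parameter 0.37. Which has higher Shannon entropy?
B

For binary distributions, entropy is maximized at p=0.5 and decreases as p moves toward 0 or 1.

H(A) = H(0.87) = 0.5574 bits
H(B) = H(0.37) = 0.9507 bits

Distribution B (p=0.37) is closer to uniform (p=0.5), so it has higher entropy.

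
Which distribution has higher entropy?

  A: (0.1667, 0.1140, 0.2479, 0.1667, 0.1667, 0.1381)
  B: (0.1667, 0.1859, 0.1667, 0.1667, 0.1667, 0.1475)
B

Both distributions are close to uniform, making this a harder comparison.

H(A) = 2.5428 bits
H(B) = 2.5818 bits

The distribution closer to uniform has higher entropy.
Answer: B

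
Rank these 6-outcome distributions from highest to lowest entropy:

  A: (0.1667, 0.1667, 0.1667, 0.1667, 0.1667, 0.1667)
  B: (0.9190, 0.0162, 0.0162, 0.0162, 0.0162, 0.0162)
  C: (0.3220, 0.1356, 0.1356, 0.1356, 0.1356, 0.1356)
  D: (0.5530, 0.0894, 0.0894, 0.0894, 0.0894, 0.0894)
A > C > D > B

Key insight: Entropy is maximized by uniform distributions and minimized by concentrated distributions.

Entropies:
  H(A) = 2.5850 bits
  H(B) = 0.5938 bits
  H(C) = 2.4808 bits
  H(D) = 2.0298 bits

Ranking: A > C > D > B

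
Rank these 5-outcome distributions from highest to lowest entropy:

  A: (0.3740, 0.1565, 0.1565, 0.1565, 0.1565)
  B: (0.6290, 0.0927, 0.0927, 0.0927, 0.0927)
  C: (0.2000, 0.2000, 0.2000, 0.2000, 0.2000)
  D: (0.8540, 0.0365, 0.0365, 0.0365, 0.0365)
C > A > B > D

Key insight: Entropy is maximized by uniform distributions and minimized by concentrated distributions.

Entropies:
  H(A) = 2.2057 bits
  H(B) = 1.6934 bits
  H(C) = 2.3219 bits
  H(D) = 0.8917 bits

Ranking: C > A > B > D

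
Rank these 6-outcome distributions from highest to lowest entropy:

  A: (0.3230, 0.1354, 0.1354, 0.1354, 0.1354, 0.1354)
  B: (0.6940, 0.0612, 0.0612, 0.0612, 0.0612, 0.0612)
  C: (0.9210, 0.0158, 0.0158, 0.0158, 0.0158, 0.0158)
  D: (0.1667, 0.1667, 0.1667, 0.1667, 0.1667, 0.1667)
D > A > B > C

Key insight: Entropy is maximized by uniform distributions and minimized by concentrated distributions.

Entropies:
  H(A) = 2.4796 bits
  H(B) = 1.5990 bits
  H(C) = 0.5821 bits
  H(D) = 2.5850 bits

Ranking: D > A > B > C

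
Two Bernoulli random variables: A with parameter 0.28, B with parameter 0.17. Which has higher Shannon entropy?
A

For binary distributions, entropy is maximized at p=0.5 and decreases as p moves toward 0 or 1.

H(A) = H(0.28) = 0.8555 bits
H(B) = H(0.17) = 0.6577 bits

Distribution A (p=0.28) is closer to uniform (p=0.5), so it has higher entropy.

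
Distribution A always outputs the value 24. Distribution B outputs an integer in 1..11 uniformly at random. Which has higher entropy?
B

A is deterministic, so H(A) = 0. B is uniform over 11 outcomes, so H(B) = log₂(11) = 3.459 bits. Any distribution with genuine randomness has higher entropy than a deterministic one.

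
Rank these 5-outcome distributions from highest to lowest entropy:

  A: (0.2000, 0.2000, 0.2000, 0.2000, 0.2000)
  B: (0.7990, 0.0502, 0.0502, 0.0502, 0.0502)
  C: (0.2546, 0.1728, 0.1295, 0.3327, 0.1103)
A > C > B

Key insight: Entropy is maximized by uniform distributions and minimized by concentrated distributions.

- Uniform distributions have maximum entropy log₂(5) = 2.3219 bits
- The more "peaked" or concentrated a distribution, the lower its entropy

Entropies:
  H(A) = 2.3219 bits
  H(B) = 1.1259 bits
  H(C) = 2.2013 bits

Ranking: A > C > B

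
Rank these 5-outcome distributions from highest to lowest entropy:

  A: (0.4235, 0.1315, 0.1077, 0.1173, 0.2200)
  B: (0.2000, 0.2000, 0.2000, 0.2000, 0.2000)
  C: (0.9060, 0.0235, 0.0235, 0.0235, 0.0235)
B > A > C

Key insight: Entropy is maximized by uniform distributions and minimized by concentrated distributions.

- Uniform distributions have maximum entropy log₂(5) = 2.3219 bits
- The more "peaked" or concentrated a distribution, the lower its entropy

Entropies:
  H(A) = 2.0993 bits
  H(B) = 2.3219 bits
  H(C) = 0.6377 bits

Ranking: B > A > C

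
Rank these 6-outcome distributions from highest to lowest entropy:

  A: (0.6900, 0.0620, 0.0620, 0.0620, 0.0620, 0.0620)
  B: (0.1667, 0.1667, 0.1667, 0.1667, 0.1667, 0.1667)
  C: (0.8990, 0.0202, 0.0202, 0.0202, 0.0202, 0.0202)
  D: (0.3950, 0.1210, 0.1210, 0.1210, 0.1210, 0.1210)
B > D > A > C

Key insight: Entropy is maximized by uniform distributions and minimized by concentrated distributions.

Entropies:
  H(A) = 1.6130 bits
  H(B) = 2.5850 bits
  H(C) = 0.7067 bits
  H(D) = 2.3727 bits

Ranking: B > D > A > C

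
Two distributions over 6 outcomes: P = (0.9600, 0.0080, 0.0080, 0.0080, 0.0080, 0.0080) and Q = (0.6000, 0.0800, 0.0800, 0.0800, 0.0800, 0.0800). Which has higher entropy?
Q

P is highly concentrated on one outcome (96%), making it nearly deterministic. Q spreads its mass more evenly (max 60%). The more spread-out distribution has higher entropy: H(P) ≈ 0.335 bits, H(Q) ≈ 1.900 bits.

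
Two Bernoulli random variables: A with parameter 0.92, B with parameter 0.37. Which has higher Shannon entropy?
B

For binary distributions, entropy is maximized at p=0.5 and decreases as p moves toward 0 or 1.

H(A) = H(0.92) = 0.4022 bits
H(B) = H(0.37) = 0.9507 bits

Distribution B (p=0.37) is closer to uniform (p=0.5), so it has higher entropy.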